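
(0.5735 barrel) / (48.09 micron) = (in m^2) 1 barrel = 0.15898729 m^3, so 0.5735 barrel = 0.5735 * 0.15898729 = 0.091179214 m^3. 1 micron = 1e-06 m, so 48.09 micron = 48.09 * 1e-06 = 4.809e-05 m. Combine: 0.091179214 m^3 / 4.809e-05 m = 1896.0119 m^2. Result: 1896.0119 m^2 ≈ 1896 m^2 (4 s.f.). Final answer: 1896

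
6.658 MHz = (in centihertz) 1 MHz = 1000000 Hz, so 6.658 MHz = 6.658 * 1000000 = 6658000 Hz. 1 centihertz = 0.01 Hz, so 6658000 Hz = 6658000 / 0.01 = 6.658e+08 centihertz. Final answer: 6.658e+08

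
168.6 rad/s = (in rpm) 1610. Check: 1 rpm = 0.10471976 rad/s, so 168.6 rad/s = 168.6 / 0.10471976 = 1610.0114 rpm ≈ 1610 rpm (4 s.f.).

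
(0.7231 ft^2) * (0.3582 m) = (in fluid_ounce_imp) 1 ft^2 = 0.09290304 m^2, so 0.7231 ft^2 = 0.7231 * 0.09290304 = 0.067178188 m^2. 0.3582 m is already in m. Combine: 0.067178188 m^2 * 0.3582 m = 0.024063227 m^3. 1 fluid_ounce_imp = 2.8413063e-05 m^3, so 0.024063227 m^3 = 0.024063227 / 2.8413063e-05 = 846.90719 fluid_ounce_imp ≈ 846.9 fluid_ounce_imp (4 s.f.). Final answer: 846.9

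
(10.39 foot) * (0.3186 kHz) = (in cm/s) 1 foot = 0.3048 m, so 10.39 foot = 10.39 * 0.3048 = 3.166872 m. 1 kHz = 1000 Hz, so 0.3186 kHz = 0.3186 * 1000 = 318.6 Hz. Combine: 3.166872 m * 318.6 Hz = 1008.9654 m/s. 1 cm/s = 0.01 m/s, so 1008.9654 m/s = 1008.9654 / 0.01 = 100896.54 cm/s ≈ 1.009e+05 cm/s (4 s.f.). Final answer: 1.009e+05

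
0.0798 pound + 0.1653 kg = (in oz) 7.108. Check: 1 pound = 0.45359237 kg, so 0.0798 pound = 0.0798 * 0.45359237 = 0.036196671 kg. 0.1653 kg is already in kg. Sum: 0.036196671 + 0.1653 = 0.20149667 kg. 1 oz = 0.028349523 kg, so 0.20149667 kg = 0.20149667 / 0.028349523 = 7.1075859 oz ≈ 7.108 oz (4 s.f.).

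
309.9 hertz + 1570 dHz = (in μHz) 4.669e+08. Check: 309.9 hertz = 309.9 Hz. 1 dHz = 0.1 Hz, so 1570 dHz = 1570 * 0.1 = 157 Hz. Sum: 309.9 + 157 = 466.9 Hz. 1 μHz = 1e-06 Hz, so 466.9 Hz = 466.9 / 1e-06 = 4.669e+08 μHz.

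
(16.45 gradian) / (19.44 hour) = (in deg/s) 1 gradian = 0.015707963 rad, so 16.45 gradian = 16.45 * 0.015707963 = 0.258396 rad. 1 hour = 3600 s, so 19.44 hour = 19.44 * 3600 = 69984 s. Combine: 0.258396 rad / 69984 s = 3.6922153e-06 rad/s. 1 deg/s = 0.017453293 rad/s, so 3.6922153e-06 rad/s = 3.6922153e-06 / 0.017453293 = 0.00021154835 deg/s ≈ 0.0002115 deg/s (4 s.f.). Final answer: 0.0002115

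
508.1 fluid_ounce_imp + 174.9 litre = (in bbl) 1 fluid_ounce_imp = 2.8413063e-05 m^3, so 508.1 fluid_ounce_imp = 508.1 * 2.8413063e-05 = 0.014436677 m^3. 1 litre = 0.001 m^3, so 174.9 litre = 174.9 * 0.001 = 0.1749 m^3. Sum: 0.014436677 + 0.1749 = 0.18933668 m^3. 1 bbl = 0.15898729 m^3, so 0.18933668 m^3 = 0.18933668 / 0.15898729 = 1.1908919 bbl ≈ 1.191 bbl (4 s.f.). Final answer: 1.191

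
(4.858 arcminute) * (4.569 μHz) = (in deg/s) 1 arcminute = 0.00029088821 rad, so 4.858 arcminute = 4.858 * 0.00029088821 = 0.0014131349 rad. 1 μHz = 1e-06 Hz, so 4.569 μHz = 4.569 * 1e-06 = 4.569e-06 Hz. Combine: 0.0014131349 rad * 4.569e-06 Hz = 6.4566134e-09 rad/s. 1 deg/s = 0.017453293 rad/s, so 6.4566134e-09 rad/s = 6.4566134e-09 / 0.017453293 = 3.699367e-07 deg/s ≈ 3.699e-07 deg/s (4 s.f.). Final answer: 3.699e-07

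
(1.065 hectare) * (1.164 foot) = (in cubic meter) 1 hectare = 10000 m^2, so 1.065 hectare = 1.065 * 10000 = 10650 m^2. 1 foot = 0.3048 m, so 1.164 foot = 1.164 * 0.3048 = 0.3547872 m. Combine: 10650 m^2 * 0.3547872 m = 3778.4837 m^3. 3778.4837 m^3 = 3778.4837 cubic meter ≈ 3778 cubic meter (4 s.f.). Final answer: 3778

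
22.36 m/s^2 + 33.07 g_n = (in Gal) 22.36 m/s^2 is already in m/s^2. 1 g_n = 9.80665 m/s^2, so 33.07 g_n = 33.07 * 9.80665 = 324.30592 m/s^2. Sum: 22.36 + 324.30592 = 346.66592 m/s^2. 1 Gal = 0.01 m/s^2, so 346.66592 m/s^2 = 346.66592 / 0.01 = 34666.592 Gal ≈ 3.467e+04 Gal (4 s.f.). Final answer: 3.467e+04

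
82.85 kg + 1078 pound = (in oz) 82.85 kg is already in kg. 1 pound = 0.45359237 kg, so 1078 pound = 1078 * 0.45359237 = 488.97257 kg. Sum: 82.85 + 488.97257 = 571.82257 kg. 1 oz = 0.028349523 kg, so 571.82257 kg = 571.82257 / 0.028349523 = 20170.448 oz ≈ 2.017e+04 oz (4 s.f.). Final answer: 2.017e+04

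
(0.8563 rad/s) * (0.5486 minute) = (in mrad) 0.8563 rad/s is already in rad/s. 1 minute = 60 s, so 0.5486 minute = 0.5486 * 60 = 32.916 s. Combine: 0.8563 rad/s * 32.916 s = 28.185971 rad. 1 mrad = 0.001 rad, so 28.185971 rad = 28.185971 / 0.001 = 28185.971 mrad ≈ 2.819e+04 mrad (4 s.f.). Final answer: 2.819e+04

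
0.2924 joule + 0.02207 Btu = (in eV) 1.472e+20. Check: 0.2924 joule = 0.2924 J. 1 Btu = 1055.0559 J, so 0.02207 Btu = 0.02207 * 1055.0559 = 23.285083 J. Sum: 0.2924 + 23.285083 = 23.577483 J. 1 eV = 1.6021766e-19 J, so 23.577483 J = 23.577483 / 1.6021766e-19 = 1.4715907e+20 eV ≈ 1.472e+20 eV (4 s.f.).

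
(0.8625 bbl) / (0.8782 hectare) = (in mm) 0.01561. Check: 1 bbl = 0.15898729 m^3, so 0.8625 bbl = 0.8625 * 0.15898729 = 0.13712654 m^3. 1 hectare = 10000 m^2, so 0.8782 hectare = 0.8782 * 10000 = 8782 m^2. Combine: 0.13712654 m^3 / 8782 m^2 = 1.56145e-05 m. 1 mm = 0.001 m, so 1.56145e-05 m = 1.56145e-05 / 0.001 = 0.0156145 mm ≈ 0.01561 mm (4 s.f.).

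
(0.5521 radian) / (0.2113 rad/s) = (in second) 0.5521 radian = 0.5521 rad. 0.2113 rad/s is already in rad/s. Combine: 0.5521 rad / 0.2113 rad/s = 2.6128727 s. 2.6128727 s = 2.6128727 second ≈ 2.613 second (4 s.f.). Final answer: 2.613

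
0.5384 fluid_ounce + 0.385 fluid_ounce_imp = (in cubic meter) 2.686e-05. Check: 1 fluid_ounce = 2.957353e-05 m^3, so 0.5384 fluid_ounce = 0.5384 * 2.957353e-05 = 1.5922388e-05 m^3. 1 fluid_ounce_imp = 2.8413063e-05 m^3, so 0.385 fluid_ounce_imp = 0.385 * 2.8413063e-05 = 1.0939029e-05 m^3. Sum: 1.5922388e-05 + 1.0939029e-05 = 2.6861417e-05 m^3. 2.6861417e-05 m^3 = 2.6861417e-05 cubic meter ≈ 2.686e-05 cubic meter (4 s.f.).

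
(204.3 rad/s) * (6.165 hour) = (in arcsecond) 204.3 rad/s is already in rad/s. 1 hour = 3600 s, so 6.165 hour = 6.165 * 3600 = 22194 s. Combine: 204.3 rad/s * 22194 s = 4534234.2 rad. 1 arcsecond = 4.8481368e-06 rad, so 4534234.2 rad = 4534234.2 / 4.8481368e-06 = 9.3525294e+11 arcsecond ≈ 9.353e+11 arcsecond (4 s.f.). Final answer: 9.353e+11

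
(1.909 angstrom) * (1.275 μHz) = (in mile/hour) 1 angstrom = 1e-10 m, so 1.909 angstrom = 1.909 * 1e-10 = 1.909e-10 m. 1 μHz = 1e-06 Hz, so 1.275 μHz = 1.275 * 1e-06 = 1.275e-06 Hz. Combine: 1.909e-10 m * 1.275e-06 Hz = 2.433975e-16 m/s. 1 mile/hour = 0.44704 m/s, so 2.433975e-16 m/s = 2.433975e-16 / 0.44704 = 5.444647e-16 mile/hour ≈ 5.445e-16 mile/hour (4 s.f.). Final answer: 5.445e-16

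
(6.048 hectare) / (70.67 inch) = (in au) 2.252e-07. Check: 1 hectare = 10000 m^2, so 6.048 hectare = 6.048 * 10000 = 60480 m^2. 1 inch = 0.0254 m, so 70.67 inch = 70.67 * 0.0254 = 1.795018 m. Combine: 60480 m^2 / 1.795018 m = 33693.255 m. 1 au = 1.4959787e+11 m, so 33693.255 m = 33693.255 / 1.4959787e+11 = 2.252255e-07 au ≈ 2.252e-07 au (4 s.f.).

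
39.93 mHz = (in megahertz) 3.993e-08. Check: 1 mHz = 0.001 Hz, so 39.93 mHz = 39.93 * 0.001 = 0.03993 Hz. 1 megahertz = 1000000 Hz, so 0.03993 Hz = 0.03993 / 1000000 = 3.993e-08 megahertz.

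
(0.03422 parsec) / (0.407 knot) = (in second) 5.043e+15. Check: 1 parsec = 3.0856776e+16 m, so 0.03422 parsec = 0.03422 * 3.0856776e+16 = 1.0559189e+15 m. 1 knot = 0.51444444 m/s, so 0.407 knot = 0.407 * 0.51444444 = 0.20937889 m/s. Combine: 1.0559189e+15 m / 0.20937889 m/s = 5.0431009e+15 s. 5.0431009e+15 s = 5.0431009e+15 second ≈ 5.043e+15 second (4 s.f.).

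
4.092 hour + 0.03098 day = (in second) 1.741e+04. Check: 1 hour = 3600 s, so 4.092 hour = 4.092 * 3600 = 14731.2 s. 1 day = 86400 s, so 0.03098 day = 0.03098 * 86400 = 2676.672 s. Sum: 14731.2 + 2676.672 = 17407.872 s. 17407.872 s = 17407.872 second ≈ 1.741e+04 second (4 s.f.).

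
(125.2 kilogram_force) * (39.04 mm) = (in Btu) 1 kilogram_force = 9.80665 N, so 125.2 kilogram_force = 125.2 * 9.80665 = 1227.7926 N. 1 mm = 0.001 m, so 39.04 mm = 39.04 * 0.001 = 0.03904 m. Combine: 1227.7926 N * 0.03904 m = 47.933022 J. 1 Btu = 1055.0559 J, so 47.933022 J = 47.933022 / 1055.0559 = 0.045431739 Btu ≈ 0.04543 Btu (4 s.f.). Final answer: 0.04543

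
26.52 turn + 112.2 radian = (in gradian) 1 turn = 6.2831853 rad, so 26.52 turn = 26.52 * 6.2831853 = 166.63007 rad. 112.2 radian = 112.2 rad. Sum: 166.63007 + 112.2 = 278.83007 rad. 1 gradian = 0.015707963 rad, so 278.83007 rad = 278.83007 / 0.015707963 = 17750.874 gradian ≈ 1.775e+04 gradian (4 s.f.). Final answer: 1.775e+04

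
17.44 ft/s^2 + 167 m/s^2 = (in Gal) 1 ft/s^2 = 0.3048 m/s^2, so 17.44 ft/s^2 = 17.44 * 0.3048 = 5.315712 m/s^2. 167 m/s^2 is already in m/s^2. Sum: 5.315712 + 167 = 172.31571 m/s^2. 1 Gal = 0.01 m/s^2, so 172.31571 m/s^2 = 172.31571 / 0.01 = 17231.571 Gal ≈ 1.723e+04 Gal (4 s.f.). Final answer: 1.723e+04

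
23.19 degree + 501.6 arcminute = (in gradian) 1 degree = 0.017453293 rad, so 23.19 degree = 23.19 * 0.017453293 = 0.40474185 rad. 1 arcminute = 0.00029088821 rad, so 501.6 arcminute = 501.6 * 0.00029088821 = 0.14590953 rad. Sum: 0.40474185 + 0.14590953 = 0.55065138 rad. 1 gradian = 0.015707963 rad, so 0.55065138 rad = 0.55065138 / 0.015707963 = 35.055556 gradian ≈ 35.06 gradian (4 s.f.). Final answer: 35.06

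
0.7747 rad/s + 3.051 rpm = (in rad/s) 1.094. Check: 0.7747 rad/s is already in rad/s. 1 rpm = 0.10471976 rad/s, so 3.051 rpm = 3.051 * 0.10471976 = 0.31949997 rad/s. Sum: 0.7747 + 0.31949997 = 1.0942 rad/s. Result: 1.0942 rad/s ≈ 1.094 rad/s (4 s.f.).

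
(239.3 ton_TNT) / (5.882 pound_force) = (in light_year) 1 ton_TNT = 4.184e+09 J, so 239.3 ton_TNT = 239.3 * 4.184e+09 = 1.0012312e+12 J. 1 pound_force = 4.4482216 N, so 5.882 pound_force = 5.882 * 4.4482216 = 26.16444 N. Combine: 1.0012312e+12 J / 26.16444 N = 3.826687e+10 m. 1 light_year = 9.4607305e+15 m, so 3.826687e+10 m = 3.826687e+10 / 9.4607305e+15 = 4.0448113e-06 light_year ≈ 4.045e-06 light_year (4 s.f.). Final answer: 4.045e-06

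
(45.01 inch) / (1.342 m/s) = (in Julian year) 1 inch = 0.0254 m, so 45.01 inch = 45.01 * 0.0254 = 1.143254 m. 1.342 m/s is already in m/s. Combine: 1.143254 m / 1.342 m/s = 0.85190313 s. 1 Julian year = 31557600 s, so 0.85190313 s = 0.85190313 / 31557600 = 2.6995181e-08 Julian year ≈ 2.7e-08 Julian year (4 s.f.). Final answer: 2.7e-08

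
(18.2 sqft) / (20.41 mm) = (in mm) 8.284e+04. Check: 1 sqft = 0.09290304 m^2, so 18.2 sqft = 18.2 * 0.09290304 = 1.6908353 m^2. 1 mm = 0.001 m, so 20.41 mm = 20.41 * 0.001 = 0.02041 m. Combine: 1.6908353 m^2 / 0.02041 m = 82.843475 m. 1 mm = 0.001 m, so 82.843475 m = 82.843475 / 0.001 = 82843.475 mm ≈ 8.284e+04 mm (4 s.f.).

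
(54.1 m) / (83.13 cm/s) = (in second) 65.08. Check: 54.1 m is already in m. 1 cm/s = 0.01 m/s, so 83.13 cm/s = 83.13 * 0.01 = 0.8313 m/s. Combine: 54.1 m / 0.8313 m/s = 65.078792 s. 65.078792 s = 65.078792 second ≈ 65.08 second (4 s.f.).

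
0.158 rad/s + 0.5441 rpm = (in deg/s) 12.32. Check: 0.158 rad/s is already in rad/s. 1 rpm = 0.10471976 rad/s, so 0.5441 rpm = 0.5441 * 0.10471976 = 0.056978019 rad/s. Sum: 0.158 + 0.056978019 = 0.21497802 rad/s. 1 deg/s = 0.017453293 rad/s, so 0.21497802 rad/s = 0.21497802 / 0.017453293 = 12.317333 deg/s ≈ 12.32 deg/s (4 s.f.).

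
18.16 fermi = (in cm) 1.816e-12. Check: 1 fermi = 1e-15 m, so 18.16 fermi = 18.16 * 1e-15 = 1.816e-14 m. 1 cm = 0.01 m, so 1.816e-14 m = 1.816e-14 / 0.01 = 1.816e-12 cm.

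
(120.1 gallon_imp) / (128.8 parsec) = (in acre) 1 gallon_imp = 0.00454609 m^3, so 120.1 gallon_imp = 120.1 * 0.00454609 = 0.54598541 m^3. 1 parsec = 3.0856776e+16 m, so 128.8 parsec = 128.8 * 3.0856776e+16 = 3.9743527e+18 m. Combine: 0.54598541 m^3 / 3.9743527e+18 m = 1.3737719e-19 m^2. 1 acre = 4046.8564 m^2, so 1.3737719e-19 m^2 = 1.3737719e-19 / 4046.8564 = 3.3946643e-23 acre ≈ 3.395e-23 acre (4 s.f.). Final answer: 3.395e-23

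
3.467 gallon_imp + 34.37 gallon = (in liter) 1 gallon_imp = 0.00454609 m^3, so 3.467 gallon_imp = 3.467 * 0.00454609 = 0.015761294 m^3. 1 gallon = 0.0037854118 m^3, so 34.37 gallon = 34.37 * 0.0037854118 = 0.1301046 m^3. Sum: 0.015761294 + 0.1301046 = 0.1458659 m^3. 1 liter = 0.001 m^3, so 0.1458659 m^3 = 0.1458659 / 0.001 = 145.8659 liter ≈ 145.9 liter (4 s.f.). Final answer: 145.9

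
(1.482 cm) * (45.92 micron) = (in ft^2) 7.325e-06. Check: 1 cm = 0.01 m, so 1.482 cm = 1.482 * 0.01 = 0.01482 m. 1 micron = 1e-06 m, so 45.92 micron = 45.92 * 1e-06 = 4.592e-05 m. Combine: 0.01482 m * 4.592e-05 m = 6.805344e-07 m^2. 1 ft^2 = 0.09290304 m^2, so 6.805344e-07 m^2 = 6.805344e-07 / 0.09290304 = 7.3252113e-06 ft^2 ≈ 7.325e-06 ft^2 (4 s.f.).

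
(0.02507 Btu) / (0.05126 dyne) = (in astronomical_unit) 0.0003449. Check: 1 Btu = 1055.0559 J, so 0.02507 Btu = 0.02507 * 1055.0559 = 26.45025 J. 1 dyne = 1e-05 N, so 0.05126 dyne = 0.05126 * 1e-05 = 5.126e-07 N. Combine: 26.45025 J / 5.126e-07 N = 51600176 m. 1 astronomical_unit = 1.4959787e+11 m, so 51600176 m = 51600176 / 1.4959787e+11 = 0.00034492587 astronomical_unit ≈ 0.0003449 astronomical_unit (4 s.f.).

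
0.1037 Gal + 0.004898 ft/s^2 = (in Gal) 0.253. Check: 1 Gal = 0.01 m/s^2, so 0.1037 Gal = 0.1037 * 0.01 = 0.001037 m/s^2. 1 ft/s^2 = 0.3048 m/s^2, so 0.004898 ft/s^2 = 0.004898 * 0.3048 = 0.0014929104 m/s^2. Sum: 0.001037 + 0.0014929104 = 0.0025299104 m/s^2. 1 Gal = 0.01 m/s^2, so 0.0025299104 m/s^2 = 0.0025299104 / 0.01 = 0.25299104 Gal ≈ 0.253 Gal (4 s.f.).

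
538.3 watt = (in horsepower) 538.3 watt = 538.3 W. 1 horsepower = 745.69987 W, so 538.3 W = 538.3 / 745.69987 = 0.72187219 horsepower ≈ 0.7219 horsepower (4 s.f.). Final answer: 0.7219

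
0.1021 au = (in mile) 1 au = 1.4959787e+11 m, so 0.1021 au = 0.1021 * 1.4959787e+11 = 1.5273943e+10 m. 1 mile = 1609.344 m, so 1.5273943e+10 m = 1.5273943e+10 / 1609.344 = 9490787.9 mile ≈ 9.491e+06 mile (4 s.f.). Final answer: 9.491e+06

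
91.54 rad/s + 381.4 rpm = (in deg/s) 91.54 rad/s is already in rad/s. 1 rpm = 0.10471976 rad/s, so 381.4 rpm = 381.4 * 0.10471976 = 39.940115 rad/s. Sum: 91.54 + 39.940115 = 131.48011 rad/s. 1 deg/s = 0.017453293 rad/s, so 131.48011 rad/s = 131.48011 / 0.017453293 = 7533.2557 deg/s ≈ 7533 deg/s (4 s.f.). Final answer: 7533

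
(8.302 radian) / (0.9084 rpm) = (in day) 8.302 radian = 8.302 rad. 1 rpm = 0.10471976 rad/s, so 0.9084 rpm = 0.9084 * 0.10471976 = 0.095127426 rad/s. Combine: 8.302 rad / 0.095127426 rad/s = 87.272413 s. 1 day = 86400 s, so 87.272413 s = 87.272413 / 86400 = 0.0010100974 day ≈ 0.00101 day (4 s.f.). Final answer: 0.00101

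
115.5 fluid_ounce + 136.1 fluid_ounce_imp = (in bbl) 1 fluid_ounce = 2.957353e-05 m^3, so 115.5 fluid_ounce = 115.5 * 2.957353e-05 = 0.0034157427 m^3. 1 fluid_ounce_imp = 2.8413063e-05 m^3, so 136.1 fluid_ounce_imp = 136.1 * 2.8413063e-05 = 0.0038670178 m^3. Sum: 0.0034157427 + 0.0038670178 = 0.0072827605 m^3. 1 bbl = 0.15898729 m^3, so 0.0072827605 m^3 = 0.0072827605 / 0.15898729 = 0.045807185 bbl ≈ 0.04581 bbl (4 s.f.). Final answer: 0.04581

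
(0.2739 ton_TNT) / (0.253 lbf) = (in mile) 1 ton_TNT = 4.184e+09 J, so 0.2739 ton_TNT = 0.2739 * 4.184e+09 = 1.1459976e+09 J. 1 lbf = 4.4482216 N, so 0.253 lbf = 0.253 * 4.4482216 = 1.1254001 N. Combine: 1.1459976e+09 J / 1.1254001 N = 1.0183024e+09 m. 1 mile = 1609.344 m, so 1.0183024e+09 m = 1.0183024e+09 / 1609.344 = 632743.78 mile ≈ 6.327e+05 mile (4 s.f.). Final answer: 6.327e+05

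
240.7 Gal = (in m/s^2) 2.407. Check: 1 Gal = 0.01 m/s^2, so 240.7 Gal = 240.7 * 0.01 = 2.407 m/s^2. Result: 2.407 m/s^2.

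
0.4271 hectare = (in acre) 1 hectare = 10000 m^2, so 0.4271 hectare = 0.4271 * 10000 = 4271 m^2. 1 acre = 4046.8564 m^2, so 4271 m^2 = 4271 / 4046.8564 = 1.0553871 acre ≈ 1.055 acre (4 s.f.). Final answer: 1.055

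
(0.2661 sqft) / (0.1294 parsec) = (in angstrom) 1 sqft = 0.09290304 m^2, so 0.2661 sqft = 0.2661 * 0.09290304 = 0.024721499 m^2. 1 parsec = 3.0856776e+16 m, so 0.1294 parsec = 0.1294 * 3.0856776e+16 = 3.9928668e+15 m. Combine: 0.024721499 m^2 / 3.9928668e+15 m = 6.1914159e-18 m. 1 angstrom = 1e-10 m, so 6.1914159e-18 m = 6.1914159e-18 / 1e-10 = 6.1914159e-08 angstrom ≈ 6.191e-08 angstrom (4 s.f.). Final answer: 6.191e-08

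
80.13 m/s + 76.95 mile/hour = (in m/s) 80.13 m/s is already in m/s. 1 mile/hour = 0.44704 m/s, so 76.95 mile/hour = 76.95 * 0.44704 = 34.399728 m/s. Sum: 80.13 + 34.399728 = 114.52973 m/s. Result: 114.52973 m/s ≈ 114.5 m/s (4 s.f.). Final answer: 114.5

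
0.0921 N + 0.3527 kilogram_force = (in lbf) 0.7983. Check: 0.0921 N is already in N. 1 kilogram_force = 9.80665 N, so 0.3527 kilogram_force = 0.3527 * 9.80665 = 3.4588055 N. Sum: 0.0921 + 3.4588055 = 3.5509055 N. 1 lbf = 4.4482216 N, so 3.5509055 N = 3.5509055 / 4.4482216 = 0.7982753 lbf ≈ 0.7983 lbf (4 s.f.).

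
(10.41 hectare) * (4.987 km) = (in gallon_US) 1.371e+11. Check: 1 hectare = 10000 m^2, so 10.41 hectare = 10.41 * 10000 = 104100 m^2. 1 km = 1000 m, so 4.987 km = 4.987 * 1000 = 4987 m. Combine: 104100 m^2 * 4987 m = 5.191467e+08 m^3. 1 gallon_US = 0.0037854118 m^3, so 5.191467e+08 m^3 = 5.191467e+08 / 0.0037854118 = 1.3714405e+11 gallon_US ≈ 1.371e+11 gallon_US (4 s.f.).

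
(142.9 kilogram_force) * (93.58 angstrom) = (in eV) 1 kilogram_force = 9.80665 N, so 142.9 kilogram_force = 142.9 * 9.80665 = 1401.3703 N. 1 angstrom = 1e-10 m, so 93.58 angstrom = 93.58 * 1e-10 = 9.358e-09 m. Combine: 1401.3703 N * 9.358e-09 m = 1.3114023e-05 J. 1 eV = 1.6021766e-19 J, so 1.3114023e-05 J = 1.3114023e-05 / 1.6021766e-19 = 8.1851294e+13 eV ≈ 8.185e+13 eV (4 s.f.). Final answer: 8.185e+13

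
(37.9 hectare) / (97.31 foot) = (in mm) 1.278e+07. Check: 1 hectare = 10000 m^2, so 37.9 hectare = 37.9 * 10000 = 379000 m^2. 1 foot = 0.3048 m, so 97.31 foot = 97.31 * 0.3048 = 29.660088 m. Combine: 379000 m^2 / 29.660088 m = 12778.114 m. 1 mm = 0.001 m, so 12778.114 m = 12778.114 / 0.001 = 12778114 mm ≈ 1.278e+07 mm (4 s.f.).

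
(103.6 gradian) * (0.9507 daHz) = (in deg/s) 886.4. Check: 1 gradian = 0.015707963 rad, so 103.6 gradian = 103.6 * 0.015707963 = 1.627345 rad. 1 daHz = 10 Hz, so 0.9507 daHz = 0.9507 * 10 = 9.507 Hz. Combine: 1.627345 rad * 9.507 Hz = 15.471169 rad/s. 1 deg/s = 0.017453293 rad/s, so 15.471169 rad/s = 15.471169 / 0.017453293 = 886.43268 deg/s ≈ 886.4 deg/s (4 s.f.).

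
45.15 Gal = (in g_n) 1 Gal = 0.01 m/s^2, so 45.15 Gal = 45.15 * 0.01 = 0.4515 m/s^2. 1 g_n = 9.80665 m/s^2, so 0.4515 m/s^2 = 0.4515 / 9.80665 = 0.046040187 g_n ≈ 0.04604 g_n (4 s.f.). Final answer: 0.04604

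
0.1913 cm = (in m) 1 cm = 0.01 m, so 0.1913 cm = 0.1913 * 0.01 = 0.001913 m. Result: 0.001913 m. Final answer: 0.001913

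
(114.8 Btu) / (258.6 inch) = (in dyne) 1.844e+09. Check: 1 Btu = 1055.0559 J, so 114.8 Btu = 114.8 * 1055.0559 = 121120.41 J. 1 inch = 0.0254 m, so 258.6 inch = 258.6 * 0.0254 = 6.56844 m. Combine: 121120.41 J / 6.56844 m = 18439.753 N. 1 dyne = 1e-05 N, so 18439.753 N = 18439.753 / 1e-05 = 1.8439753e+09 dyne ≈ 1.844e+09 dyne (4 s.f.).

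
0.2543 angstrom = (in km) 2.543e-14. Check: 1 angstrom = 1e-10 m, so 0.2543 angstrom = 0.2543 * 1e-10 = 2.543e-11 m. 1 km = 1000 m, so 2.543e-11 m = 2.543e-11 / 1000 = 2.543e-14 km.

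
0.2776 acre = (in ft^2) 1.209e+04. Check: 1 acre = 4046.8564 m^2, so 0.2776 acre = 0.2776 * 4046.8564 = 1123.4073 m^2. 1 ft^2 = 0.09290304 m^2, so 1123.4073 m^2 = 1123.4073 / 0.09290304 = 12092.256 ft^2 ≈ 1.209e+04 ft^2 (4 s.f.).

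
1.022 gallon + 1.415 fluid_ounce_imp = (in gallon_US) 1.033. Check: 1 gallon = 0.0037854118 m^3, so 1.022 gallon = 1.022 * 0.0037854118 = 0.0038686908 m^3. 1 fluid_ounce_imp = 2.8413063e-05 m^3, so 1.415 fluid_ounce_imp = 1.415 * 2.8413063e-05 = 4.0204483e-05 m^3. Sum: 0.0038686908 + 4.0204483e-05 = 0.0039088953 m^3. 1 gallon_US = 0.0037854118 m^3, so 0.0039088953 m^3 = 0.0039088953 / 0.0037854118 = 1.0326209 gallon_US ≈ 1.033 gallon_US (4 s.f.).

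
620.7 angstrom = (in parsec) 1 angstrom = 1e-10 m, so 620.7 angstrom = 620.7 * 1e-10 = 6.207e-08 m. 1 parsec = 3.0856776e+16 m, so 6.207e-08 m = 6.207e-08 / 3.0856776e+16 = 2.0115517e-24 parsec ≈ 2.012e-24 parsec (4 s.f.). Final answer: 2.012e-24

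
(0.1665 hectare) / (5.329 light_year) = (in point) 1 hectare = 10000 m^2, so 0.1665 hectare = 0.1665 * 10000 = 1665 m^2. 1 light_year = 9.4607305e+15 m, so 5.329 light_year = 5.329 * 9.4607305e+15 = 5.0416233e+16 m. Combine: 1665 m^2 / 5.0416233e+16 m = 3.3025078e-14 m. 1 point = 0.00035277778 m, so 3.3025078e-14 m = 3.3025078e-14 / 0.00035277778 = 9.3614393e-11 point ≈ 9.361e-11 point (4 s.f.). Final answer: 9.361e-11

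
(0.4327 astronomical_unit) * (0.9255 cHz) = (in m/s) 5.991e+08. Check: 1 astronomical_unit = 1.4959787e+11 m, so 0.4327 astronomical_unit = 0.4327 * 1.4959787e+11 = 6.4730999e+10 m. 1 cHz = 0.01 Hz, so 0.9255 cHz = 0.9255 * 0.01 = 0.009255 Hz. Combine: 6.4730999e+10 m * 0.009255 Hz = 5.9908539e+08 m/s. Result: 5.9908539e+08 m/s ≈ 5.991e+08 m/s (4 s.f.).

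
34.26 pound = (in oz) 548.2. Check: 1 pound = 0.45359237 kg, so 34.26 pound = 34.26 * 0.45359237 = 15.540075 kg. 1 oz = 0.028349523 kg, so 15.540075 kg = 15.540075 / 0.028349523 = 548.16 oz ≈ 548.2 oz (4 s.f.).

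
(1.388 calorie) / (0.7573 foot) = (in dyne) 2.516e+06. Check: 1 calorie = 4.184 J, so 1.388 calorie = 1.388 * 4.184 = 5.807392 J. 1 foot = 0.3048 m, so 0.7573 foot = 0.7573 * 0.3048 = 0.23082504 m. Combine: 5.807392 J / 0.23082504 m = 25.159281 N. 1 dyne = 1e-05 N, so 25.159281 N = 25.159281 / 1e-05 = 2515928.1 dyne ≈ 2.516e+06 dyne (4 s.f.).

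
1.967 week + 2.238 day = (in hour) 384.2. Check: 1 week = 604800 s, so 1.967 week = 1.967 * 604800 = 1189641.6 s. 1 day = 86400 s, so 2.238 day = 2.238 * 86400 = 193363.2 s. Sum: 1189641.6 + 193363.2 = 1383004.8 s. 1 hour = 3600 s, so 1383004.8 s = 1383004.8 / 3600 = 384.168 hour ≈ 384.2 hour (4 s.f.).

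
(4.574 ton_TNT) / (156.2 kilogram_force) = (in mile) 7763. Check: 1 ton_TNT = 4.184e+09 J, so 4.574 ton_TNT = 4.574 * 4.184e+09 = 1.9137616e+10 J. 1 kilogram_force = 9.80665 N, so 156.2 kilogram_force = 156.2 * 9.80665 = 1531.7987 N. Combine: 1.9137616e+10 J / 1531.7987 N = 12493558 m. 1 mile = 1609.344 m, so 12493558 m = 12493558 / 1609.344 = 7763.1369 mile ≈ 7763 mile (4 s.f.).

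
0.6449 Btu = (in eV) 4.247e+21. Check: 1 Btu = 1055.0559 J, so 0.6449 Btu = 0.6449 * 1055.0559 = 680.40552 J. 1 eV = 1.6021766e-19 J, so 680.40552 J = 680.40552 / 1.6021766e-19 = 4.2467572e+21 eV ≈ 4.247e+21 eV (4 s.f.).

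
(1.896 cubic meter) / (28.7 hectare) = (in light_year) 6.983e-22. Check: 1.896 cubic meter = 1.896 m^3. 1 hectare = 10000 m^2, so 28.7 hectare = 28.7 * 10000 = 287000 m^2. Combine: 1.896 m^3 / 287000 m^2 = 6.6062718e-06 m. 1 light_year = 9.4607305e+15 m, so 6.6062718e-06 m = 6.6062718e-06 / 9.4607305e+15 = 6.9828348e-22 light_year ≈ 6.983e-22 light_year (4 s.f.).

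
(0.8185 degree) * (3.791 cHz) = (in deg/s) 0.03103. Check: 1 degree = 0.017453293 rad, so 0.8185 degree = 0.8185 * 0.017453293 = 0.01428552 rad. 1 cHz = 0.01 Hz, so 3.791 cHz = 3.791 * 0.01 = 0.03791 Hz. Combine: 0.01428552 rad * 0.03791 Hz = 0.00054156406 rad/s. 1 deg/s = 0.017453293 rad/s, so 0.00054156406 rad/s = 0.00054156406 / 0.017453293 = 0.031029335 deg/s ≈ 0.03103 deg/s (4 s.f.).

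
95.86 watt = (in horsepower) 95.86 watt = 95.86 W. 1 horsepower = 745.69987 W, so 95.86 W = 95.86 / 745.69987 = 0.12855038 horsepower ≈ 0.1286 horsepower (4 s.f.). Final answer: 0.1286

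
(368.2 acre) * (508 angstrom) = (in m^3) 1 acre = 4046.8564 m^2, so 368.2 acre = 368.2 * 4046.8564 = 1490052.5 m^2. 1 angstrom = 1e-10 m, so 508 angstrom = 508 * 1e-10 = 5.08e-08 m. Combine: 1490052.5 m^2 * 5.08e-08 m = 0.075694669 m^3. Result: 0.075694669 m^3 ≈ 0.07569 m^3 (4 s.f.). Final answer: 0.07569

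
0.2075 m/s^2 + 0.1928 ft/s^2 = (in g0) 0.02715. Check: 0.2075 m/s^2 is already in m/s^2. 1 ft/s^2 = 0.3048 m/s^2, so 0.1928 ft/s^2 = 0.1928 * 0.3048 = 0.05876544 m/s^2. Sum: 0.2075 + 0.05876544 = 0.26626544 m/s^2. 1 g0 = 9.80665 m/s^2, so 0.26626544 m/s^2 = 0.26626544 / 9.80665 = 0.027151519 g0 ≈ 0.02715 g0 (4 s.f.).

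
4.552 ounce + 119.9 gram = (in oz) 8.781. Check: 1 ounce = 0.028349523 kg, so 4.552 ounce = 4.552 * 0.028349523 = 0.12904703 kg. 1 gram = 0.001 kg, so 119.9 gram = 119.9 * 0.001 = 0.1199 kg. Sum: 0.12904703 + 0.1199 = 0.24894703 kg. 1 oz = 0.028349523 kg, so 0.24894703 kg = 0.24894703 / 0.028349523 = 8.781348 oz ≈ 8.781 oz (4 s.f.).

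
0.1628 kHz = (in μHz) 1.628e+08. Check: 1 kHz = 1000 Hz, so 0.1628 kHz = 0.1628 * 1000 = 162.8 Hz. 1 μHz = 1e-06 Hz, so 162.8 Hz = 162.8 / 1e-06 = 1.628e+08 μHz.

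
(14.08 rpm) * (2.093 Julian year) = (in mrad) 1 rpm = 0.10471976 rad/s, so 14.08 rpm = 14.08 * 0.10471976 = 1.4744542 rad/s. 1 Julian year = 31557600 s, so 2.093 Julian year = 2.093 * 31557600 = 66050057 s. Combine: 1.4744542 rad/s * 66050057 s = 97387780 rad. 1 mrad = 0.001 rad, so 97387780 rad = 97387780 / 0.001 = 9.738778e+10 mrad ≈ 9.739e+10 mrad (4 s.f.). Final answer: 9.739e+10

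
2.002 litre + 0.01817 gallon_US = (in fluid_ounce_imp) 72.88. Check: 1 litre = 0.001 m^3, so 2.002 litre = 2.002 * 0.001 = 0.002002 m^3. 1 gallon_US = 0.0037854118 m^3, so 0.01817 gallon_US = 0.01817 * 0.0037854118 = 6.8780932e-05 m^3. Sum: 0.002002 + 6.8780932e-05 = 0.0020707809 m^3. 1 fluid_ounce_imp = 2.8413063e-05 m^3, so 0.0020707809 m^3 = 0.0020707809 / 2.8413063e-05 = 72.8813 fluid_ounce_imp ≈ 72.88 fluid_ounce_imp (4 s.f.).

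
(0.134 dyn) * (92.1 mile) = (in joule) 1 dyn = 1e-05 N, so 0.134 dyn = 0.134 * 1e-05 = 1.34e-06 N. 1 mile = 1609.344 m, so 92.1 mile = 92.1 * 1609.344 = 148220.58 m. Combine: 1.34e-06 N * 148220.58 m = 0.19861558 J. 0.19861558 J = 0.19861558 joule ≈ 0.1986 joule (4 s.f.). Final answer: 0.1986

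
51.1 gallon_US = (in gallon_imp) 42.55. Check: 1 gallon_US = 0.0037854118 m^3, so 51.1 gallon_US = 51.1 * 0.0037854118 = 0.19343454 m^3. 1 gallon_imp = 0.00454609 m^3, so 0.19343454 m^3 = 0.19343454 / 0.00454609 = 42.549651 gallon_imp ≈ 42.55 gallon_imp (4 s.f.).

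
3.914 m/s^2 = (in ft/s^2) 1 ft/s^2 = 0.3048 m/s^2, so 3.914 m/s^2 = 3.914 / 0.3048 = 12.841207 ft/s^2 ≈ 12.84 ft/s^2 (4 s.f.). Final answer: 12.84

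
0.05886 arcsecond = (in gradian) 1 arcsecond = 4.8481368e-06 rad, so 0.05886 arcsecond = 0.05886 * 4.8481368e-06 = 2.8536133e-07 rad. 1 gradian = 0.015707963 rad, so 2.8536133e-07 rad = 2.8536133e-07 / 0.015707963 = 1.8166667e-05 gradian ≈ 1.817e-05 gradian (4 s.f.). Final answer: 1.817e-05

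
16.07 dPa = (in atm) 1.586e-05. Check: 1 dPa = 0.1 Pa, so 16.07 dPa = 16.07 * 0.1 = 1.607 Pa. 1 atm = 101325 Pa, so 1.607 Pa = 1.607 / 101325 = 1.5859857e-05 atm ≈ 1.586e-05 atm (4 s.f.).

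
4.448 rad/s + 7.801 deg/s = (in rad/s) 4.448 rad/s is already in rad/s. 1 deg/s = 0.017453293 rad/s, so 7.801 deg/s = 7.801 * 0.017453293 = 0.13615313 rad/s. Sum: 4.448 + 0.13615313 = 4.5841531 rad/s. Result: 4.5841531 rad/s ≈ 4.584 rad/s (4 s.f.). Final answer: 4.584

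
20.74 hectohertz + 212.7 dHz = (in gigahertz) 1 hectohertz = 100 Hz, so 20.74 hectohertz = 20.74 * 100 = 2074 Hz. 1 dHz = 0.1 Hz, so 212.7 dHz = 212.7 * 0.1 = 21.27 Hz. Sum: 2074 + 21.27 = 2095.27 Hz. 1 gigahertz = 1e+09 Hz, so 2095.27 Hz = 2095.27 / 1e+09 = 2.09527e-06 gigahertz ≈ 2.095e-06 gigahertz (4 s.f.). Final answer: 2.095e-06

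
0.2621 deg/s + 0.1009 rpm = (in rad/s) 1 deg/s = 0.017453293 rad/s, so 0.2621 deg/s = 0.2621 * 0.017453293 = 0.004574508 rad/s. 1 rpm = 0.10471976 rad/s, so 0.1009 rpm = 0.1009 * 0.10471976 = 0.010566223 rad/s. Sum: 0.004574508 + 0.010566223 = 0.015140731 rad/s. Result: 0.015140731 rad/s ≈ 0.01514 rad/s (4 s.f.). Final answer: 0.01514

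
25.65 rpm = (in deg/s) 153.9. Check: 1 rpm = 0.10471976 rad/s, so 25.65 rpm = 25.65 * 0.10471976 = 2.6860617 rad/s. 1 deg/s = 0.017453293 rad/s, so 2.6860617 rad/s = 2.6860617 / 0.017453293 = 153.9 deg/s.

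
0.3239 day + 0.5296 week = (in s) 3.483e+05. Check: 1 day = 86400 s, so 0.3239 day = 0.3239 * 86400 = 27984.96 s. 1 week = 604800 s, so 0.5296 week = 0.5296 * 604800 = 320302.08 s. Sum: 27984.96 + 320302.08 = 348287.04 s. Result: 348287.04 s ≈ 3.483e+05 s (4 s.f.).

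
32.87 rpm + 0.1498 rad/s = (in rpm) 1 rpm = 0.10471976 rad/s, so 32.87 rpm = 32.87 * 0.10471976 = 3.4421384 rad/s. 0.1498 rad/s is already in rad/s. Sum: 3.4421384 + 0.1498 = 3.5919384 rad/s. 1 rpm = 0.10471976 rad/s, so 3.5919384 rad/s = 3.5919384 / 0.10471976 = 34.300485 rpm ≈ 34.3 rpm (4 s.f.). Final answer: 34.3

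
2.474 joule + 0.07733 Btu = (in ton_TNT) 2.009e-08. Check: 2.474 joule = 2.474 J. 1 Btu = 1055.0559 J, so 0.07733 Btu = 0.07733 * 1055.0559 = 81.587469 J. Sum: 2.474 + 81.587469 = 84.061469 J. 1 ton_TNT = 4.184e+09 J, so 84.061469 J = 84.061469 / 4.184e+09 = 2.0091173e-08 ton_TNT ≈ 2.009e-08 ton_TNT (4 s.f.).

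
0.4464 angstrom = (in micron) 1 angstrom = 1e-10 m, so 0.4464 angstrom = 0.4464 * 1e-10 = 4.464e-11 m. 1 micron = 1e-06 m, so 4.464e-11 m = 4.464e-11 / 1e-06 = 4.464e-05 micron. Final answer: 4.464e-05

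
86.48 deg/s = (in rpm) 14.41. Check: 1 deg/s = 0.017453293 rad/s, so 86.48 deg/s = 86.48 * 0.017453293 = 1.5093607 rad/s. 1 rpm = 0.10471976 rad/s, so 1.5093607 rad/s = 1.5093607 / 0.10471976 = 14.413333 rpm ≈ 14.41 rpm (4 s.f.).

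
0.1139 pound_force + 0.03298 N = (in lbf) 0.1213. Check: 1 pound_force = 4.4482216 N, so 0.1139 pound_force = 0.1139 * 4.4482216 = 0.50665244 N. 0.03298 N is already in N. Sum: 0.50665244 + 0.03298 = 0.53963244 N. 1 lbf = 4.4482216 N, so 0.53963244 N = 0.53963244 / 4.4482216 = 0.1213142 lbf ≈ 0.1213 lbf (4 s.f.).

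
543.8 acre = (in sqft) 1 acre = 4046.8564 m^2, so 543.8 acre = 543.8 * 4046.8564 = 2200680.5 m^2. 1 sqft = 0.09290304 m^2, so 2200680.5 m^2 = 2200680.5 / 0.09290304 = 23687928 sqft ≈ 2.369e+07 sqft (4 s.f.). Final answer: 2.369e+07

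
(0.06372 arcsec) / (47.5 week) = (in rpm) 1 arcsec = 4.8481368e-06 rad, so 0.06372 arcsec = 0.06372 * 4.8481368e-06 = 3.0892328e-07 rad. 1 week = 604800 s, so 47.5 week = 47.5 * 604800 = 28728000 s. Combine: 3.0892328e-07 rad / 28728000 s = 1.0753386e-14 rad/s. 1 rpm = 0.10471976 rad/s, so 1.0753386e-14 rad/s = 1.0753386e-14 / 0.10471976 = 1.0268727e-13 rpm ≈ 1.027e-13 rpm (4 s.f.). Final answer: 1.027e-13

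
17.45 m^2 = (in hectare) 0.001745. Check: 1 hectare = 10000 m^2, so 17.45 m^2 = 17.45 / 10000 = 0.001745 hectare.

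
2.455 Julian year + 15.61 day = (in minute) 1 Julian year = 31557600 s, so 2.455 Julian year = 2.455 * 31557600 = 77473908 s. 1 day = 86400 s, so 15.61 day = 15.61 * 86400 = 1348704 s. Sum: 77473908 + 1348704 = 78822612 s. 1 minute = 60 s, so 78822612 s = 78822612 / 60 = 1313710.2 minute ≈ 1.314e+06 minute (4 s.f.). Final answer: 1.314e+06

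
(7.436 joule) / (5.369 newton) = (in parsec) 7.436 joule = 7.436 J. 5.369 newton = 5.369 N. Combine: 7.436 J / 5.369 N = 1.3849879 m. 1 parsec = 3.0856776e+16 m, so 1.3849879 m = 1.3849879 / 3.0856776e+16 = 4.4884401e-17 parsec ≈ 4.488e-17 parsec (4 s.f.). Final answer: 4.488e-17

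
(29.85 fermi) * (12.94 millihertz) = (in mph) 8.64e-16. Check: 1 fermi = 1e-15 m, so 29.85 fermi = 29.85 * 1e-15 = 2.985e-14 m. 1 millihertz = 0.001 Hz, so 12.94 millihertz = 12.94 * 0.001 = 0.01294 Hz. Combine: 2.985e-14 m * 0.01294 Hz = 3.86259e-16 m/s. 1 mph = 0.44704 m/s, so 3.86259e-16 m/s = 3.86259e-16 / 0.44704 = 8.6403678e-16 mph ≈ 8.64e-16 mph (4 s.f.).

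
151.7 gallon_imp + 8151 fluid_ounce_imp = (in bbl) 1 gallon_imp = 0.00454609 m^3, so 151.7 gallon_imp = 151.7 * 0.00454609 = 0.68964185 m^3. 1 fluid_ounce_imp = 2.8413063e-05 m^3, so 8151 fluid_ounce_imp = 8151 * 2.8413063e-05 = 0.23159487 m^3. Sum: 0.68964185 + 0.23159487 = 0.92123673 m^3. 1 bbl = 0.15898729 m^3, so 0.92123673 m^3 = 0.92123673 / 0.15898729 = 5.7944047 bbl ≈ 5.794 bbl (4 s.f.). Final answer: 5.794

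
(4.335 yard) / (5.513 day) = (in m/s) 1 yard = 0.9144 m, so 4.335 yard = 4.335 * 0.9144 = 3.963924 m. 1 day = 86400 s, so 5.513 day = 5.513 * 86400 = 476323.2 s. Combine: 3.963924 m / 476323.2 s = 8.3219209e-06 m/s. Result: 8.3219209e-06 m/s ≈ 8.322e-06 m/s (4 s.f.). Final answer: 8.322e-06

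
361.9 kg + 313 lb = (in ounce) 1.777e+04. Check: 361.9 kg is already in kg. 1 lb = 0.45359237 kg, so 313 lb = 313 * 0.45359237 = 141.97441 kg. Sum: 361.9 + 141.97441 = 503.87441 kg. 1 ounce = 0.028349523 kg, so 503.87441 kg = 503.87441 / 0.028349523 = 17773.647 ounce ≈ 1.777e+04 ounce (4 s.f.).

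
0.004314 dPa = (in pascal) 1 dPa = 0.1 Pa, so 0.004314 dPa = 0.004314 * 0.1 = 0.0004314 Pa. 0.0004314 Pa = 0.0004314 pascal. Final answer: 0.0004314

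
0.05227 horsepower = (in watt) 1 horsepower = 745.69987 W, so 0.05227 horsepower = 0.05227 * 745.69987 = 38.977732 W. 38.977732 W = 38.977732 watt ≈ 38.98 watt (4 s.f.). Final answer: 38.98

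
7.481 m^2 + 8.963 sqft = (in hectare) 0.0008314. Check: 7.481 m^2 is already in m^2. 1 sqft = 0.09290304 m^2, so 8.963 sqft = 8.963 * 0.09290304 = 0.83268995 m^2. Sum: 7.481 + 0.83268995 = 8.3136899 m^2. 1 hectare = 10000 m^2, so 8.3136899 m^2 = 8.3136899 / 10000 = 0.00083136899 hectare ≈ 0.0008314 hectare (4 s.f.).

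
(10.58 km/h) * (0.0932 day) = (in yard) 2.588e+04. Check: 1 km/h = 0.27777778 m/s, so 10.58 km/h = 10.58 * 0.27777778 = 2.9388889 m/s. 1 day = 86400 s, so 0.0932 day = 0.0932 * 86400 = 8052.48 s. Combine: 2.9388889 m/s * 8052.48 s = 23665.344 m. 1 yard = 0.9144 m, so 23665.344 m = 23665.344 / 0.9144 = 25880.735 yard ≈ 2.588e+04 yard (4 s.f.).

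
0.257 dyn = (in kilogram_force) 2.621e-07. Check: 1 dyn = 1e-05 N, so 0.257 dyn = 0.257 * 1e-05 = 2.57e-06 N. 1 kilogram_force = 9.80665 N, so 2.57e-06 N = 2.57e-06 / 9.80665 = 2.6206707e-07 kilogram_force ≈ 2.621e-07 kilogram_force (4 s.f.).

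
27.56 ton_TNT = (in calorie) 1 ton_TNT = 4.184e+09 J, so 27.56 ton_TNT = 27.56 * 4.184e+09 = 1.1531104e+11 J. 1 calorie = 4.184 J, so 1.1531104e+11 J = 1.1531104e+11 / 4.184 = 2.756e+10 calorie. Final answer: 2.756e+10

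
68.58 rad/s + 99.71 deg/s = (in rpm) 68.58 rad/s is already in rad/s. 1 deg/s = 0.017453293 rad/s, so 99.71 deg/s = 99.71 * 0.017453293 = 1.7402678 rad/s. Sum: 68.58 + 1.7402678 = 70.320268 rad/s. 1 rpm = 0.10471976 rad/s, so 70.320268 rad/s = 70.320268 / 0.10471976 = 671.50909 rpm ≈ 671.5 rpm (4 s.f.). Final answer: 671.5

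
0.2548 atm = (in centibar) 25.82. Check: 1 atm = 101325 Pa, so 0.2548 atm = 0.2548 * 101325 = 25817.61 Pa. 1 centibar = 1000 Pa, so 25817.61 Pa = 25817.61 / 1000 = 25.81761 centibar ≈ 25.82 centibar (4 s.f.).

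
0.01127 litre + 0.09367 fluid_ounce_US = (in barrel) 8.831e-05. Check: 1 litre = 0.001 m^3, so 0.01127 litre = 0.01127 * 0.001 = 1.127e-05 m^3. 1 fluid_ounce_US = 2.957353e-05 m^3, so 0.09367 fluid_ounce_US = 0.09367 * 2.957353e-05 = 2.7701525e-06 m^3. Sum: 1.127e-05 + 2.7701525e-06 = 1.4040153e-05 m^3. 1 barrel = 0.15898729 m^3, so 1.4040153e-05 m^3 = 1.4040153e-05 / 0.15898729 = 8.8309903e-05 barrel ≈ 8.831e-05 barrel (4 s.f.).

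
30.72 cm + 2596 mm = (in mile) 1 cm = 0.01 m, so 30.72 cm = 30.72 * 0.01 = 0.3072 m. 1 mm = 0.001 m, so 2596 mm = 2596 * 0.001 = 2.596 m. Sum: 0.3072 + 2.596 = 2.9032 m. 1 mile = 1609.344 m, so 2.9032 m = 2.9032 / 1609.344 = 0.0018039648 mile ≈ 0.001804 mile (4 s.f.). Final answer: 0.001804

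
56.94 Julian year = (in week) 2971. Check: 1 Julian year = 31557600 s, so 56.94 Julian year = 56.94 * 31557600 = 1.7968897e+09 s. 1 week = 604800 s, so 1.7968897e+09 s = 1.7968897e+09 / 604800 = 2971.0479 week ≈ 2971 week (4 s.f.).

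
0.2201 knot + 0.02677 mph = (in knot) 1 knot = 0.51444444 m/s, so 0.2201 knot = 0.2201 * 0.51444444 = 0.11322922 m/s. 1 mph = 0.44704 m/s, so 0.02677 mph = 0.02677 * 0.44704 = 0.011967261 m/s. Sum: 0.11322922 + 0.011967261 = 0.12519648 m/s. 1 knot = 0.51444444 m/s, so 0.12519648 m/s = 0.12519648 / 0.51444444 = 0.24336249 knot ≈ 0.2434 knot (4 s.f.). Final answer: 0.2434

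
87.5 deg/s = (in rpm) 14.58. Check: 1 deg/s = 0.017453293 rad/s, so 87.5 deg/s = 87.5 * 0.017453293 = 1.5271631 rad/s. 1 rpm = 0.10471976 rad/s, so 1.5271631 rad/s = 1.5271631 / 0.10471976 = 14.583333 rpm ≈ 14.58 rpm (4 s.f.).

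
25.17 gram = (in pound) 0.05549. Check: 1 gram = 0.001 kg, so 25.17 gram = 25.17 * 0.001 = 0.02517 kg. 1 pound = 0.45359237 kg, so 0.02517 kg = 0.02517 / 0.45359237 = 0.055490351 pound ≈ 0.05549 pound (4 s.f.).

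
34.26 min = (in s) 1 min = 60 s, so 34.26 min = 34.26 * 60 = 2055.6 s. Result: 2055.6 s ≈ 2056 s (4 s.f.). Final answer: 2056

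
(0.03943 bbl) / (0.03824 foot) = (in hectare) 1 bbl = 0.15898729 m^3, so 0.03943 bbl = 0.03943 * 0.15898729 = 0.006268869 m^3. 1 foot = 0.3048 m, so 0.03824 foot = 0.03824 * 0.3048 = 0.011655552 m. Combine: 0.006268869 m^3 / 0.011655552 m = 0.53784403 m^2. 1 hectare = 10000 m^2, so 0.53784403 m^2 = 0.53784403 / 10000 = 5.3784403e-05 hectare ≈ 5.378e-05 hectare (4 s.f.). Final answer: 5.378e-05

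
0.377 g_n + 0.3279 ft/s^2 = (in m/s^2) 3.797. Check: 1 g_n = 9.80665 m/s^2, so 0.377 g_n = 0.377 * 9.80665 = 3.697107 m/s^2. 1 ft/s^2 = 0.3048 m/s^2, so 0.3279 ft/s^2 = 0.3279 * 0.3048 = 0.09994392 m/s^2. Sum: 3.697107 + 0.09994392 = 3.797051 m/s^2. Result: 3.797051 m/s^2 ≈ 3.797 m/s^2 (4 s.f.).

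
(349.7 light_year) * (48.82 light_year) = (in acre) 3.776e+32. Check: 1 light_year = 9.4607305e+15 m, so 349.7 light_year = 349.7 * 9.4607305e+15 = 3.3084174e+18 m. 1 light_year = 9.4607305e+15 m, so 48.82 light_year = 48.82 * 9.4607305e+15 = 4.6187286e+17 m. Combine: 3.3084174e+18 m * 4.6187286e+17 m = 1.5280682e+36 m^2. 1 acre = 4046.8564 m^2, so 1.5280682e+36 m^2 = 1.5280682e+36 / 4046.8564 = 3.7759388e+32 acre ≈ 3.776e+32 acre (4 s.f.).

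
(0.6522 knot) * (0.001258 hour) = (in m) 1.52. Check: 1 knot = 0.51444444 m/s, so 0.6522 knot = 0.6522 * 0.51444444 = 0.33552067 m/s. 1 hour = 3600 s, so 0.001258 hour = 0.001258 * 3600 = 4.5288 s. Combine: 0.33552067 m/s * 4.5288 s = 1.519506 m. Result: 1.519506 m ≈ 1.52 m (4 s.f.).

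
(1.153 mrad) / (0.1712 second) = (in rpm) 1 mrad = 0.001 rad, so 1.153 mrad = 1.153 * 0.001 = 0.001153 rad. 0.1712 second = 0.1712 s. Combine: 0.001153 rad / 0.1712 s = 0.0067348131 rad/s. 1 rpm = 0.10471976 rad/s, so 0.0067348131 rad/s = 0.0067348131 / 0.10471976 = 0.064312728 rpm ≈ 0.06431 rpm (4 s.f.). Final answer: 0.06431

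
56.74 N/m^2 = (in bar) 56.74 N/m^2 = 56.74 Pa. 1 bar = 100000 Pa, so 56.74 Pa = 56.74 / 100000 = 0.0005674 bar. Final answer: 0.0005674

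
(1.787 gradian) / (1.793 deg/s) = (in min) 0.01495. Check: 1 gradian = 0.015707963 rad, so 1.787 gradian = 1.787 * 0.015707963 = 0.02807013 rad. 1 deg/s = 0.017453293 rad/s, so 1.793 deg/s = 1.793 * 0.017453293 = 0.031293753 rad/s. Combine: 0.02807013 rad / 0.031293753 rad/s = 0.89698829 s. 1 min = 60 s, so 0.89698829 s = 0.89698829 / 60 = 0.014949805 min ≈ 0.01495 min (4 s.f.).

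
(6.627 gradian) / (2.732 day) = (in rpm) 1 gradian = 0.015707963 rad, so 6.627 gradian = 6.627 * 0.015707963 = 0.10409667 rad. 1 day = 86400 s, so 2.732 day = 2.732 * 86400 = 236044.8 s. Combine: 0.10409667 rad / 236044.8 s = 4.4100388e-07 rad/s. 1 rpm = 0.10471976 rad/s, so 4.4100388e-07 rad/s = 4.4100388e-07 / 0.10471976 = 4.2112768e-06 rpm ≈ 4.211e-06 rpm (4 s.f.). Final answer: 4.211e-06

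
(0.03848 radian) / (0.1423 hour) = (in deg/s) 0.03848 radian = 0.03848 rad. 1 hour = 3600 s, so 0.1423 hour = 0.1423 * 3600 = 512.28 s. Combine: 0.03848 rad / 512.28 s = 7.5115171e-05 rad/s. 1 deg/s = 0.017453293 rad/s, so 7.5115171e-05 rad/s = 7.5115171e-05 / 0.017453293 = 0.0043037823 deg/s ≈ 0.004304 deg/s (4 s.f.). Final answer: 0.004304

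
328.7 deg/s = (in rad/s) 1 deg/s = 0.017453293 rad/s, so 328.7 deg/s = 328.7 * 0.017453293 = 5.7368973 rad/s. Result: 5.7368973 rad/s ≈ 5.737 rad/s (4 s.f.). Final answer: 5.737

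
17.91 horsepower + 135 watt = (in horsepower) 1 horsepower = 745.69987 W, so 17.91 horsepower = 17.91 * 745.69987 = 13355.485 W. 135 watt = 135 W. Sum: 13355.485 + 135 = 13490.485 W. 1 horsepower = 745.69987 W, so 13490.485 W = 13490.485 / 745.69987 = 18.091038 horsepower ≈ 18.09 horsepower (4 s.f.). Final answer: 18.09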